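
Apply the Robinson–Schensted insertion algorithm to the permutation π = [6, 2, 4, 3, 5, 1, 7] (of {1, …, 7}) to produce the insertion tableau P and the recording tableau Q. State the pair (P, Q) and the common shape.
P = [1, 3, 5, 7] / [2] / [4] / [6];  Q = [1, 3, 5, 7] / [2] / [4] / [6];  common shape = (4, 1, 1, 1)

Row-insert the values π_1, π_2, … into P one at a time, bumping the leftmost entry strictly greater than the inserted value down to the next row. The recording tableau Q records, in position (i, j), the step at which that cell was added to P.
  Insert 6 (step 1): P = [6];  Q = [1]
  Insert 2 (step 2): P = [2] / [6];  Q = [1] / [2]
  Insert 4 (step 3): P = [2, 4] / [6];  Q = [1, 3] / [2]
  Insert 3 (step 4): P = [2, 3] / [4] / [6];  Q = [1, 3] / [2] / [4]
  Insert 5 (step 5): P = [2, 3, 5] / [4] / [6];  Q = [1, 3, 5] / [2] / [4]
  Insert 1 (step 6): P = [1, 3, 5] / [2] / [4] / [6];  Q = [1, 3, 5] / [2] / [4] / [6]
  Insert 7 (step 7): P = [1, 3, 5, 7] / [2] / [4] / [6];  Q = [1, 3, 5, 7] / [2] / [4] / [6]
Final shape: (4, 1, 1, 1).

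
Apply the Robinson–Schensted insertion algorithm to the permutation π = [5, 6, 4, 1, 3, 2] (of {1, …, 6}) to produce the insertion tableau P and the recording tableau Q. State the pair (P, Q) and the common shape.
P = [1, 2] / [3, 6] / [4] / [5];  Q = [1, 2] / [3, 5] / [4] / [6];  common shape = (2, 2, 1, 1)

Row-insert the values π_1, π_2, … into P one at a time, bumping the leftmost entry strictly greater than the inserted value down to the next row. The recording tableau Q records, in position (i, j), the step at which that cell was added to P.
  Insert 5 (step 1): P = [5];  Q = [1]
  Insert 6 (step 2): P = [5, 6];  Q = [1, 2]
  Insert 4 (step 3): P = [4, 6] / [5];  Q = [1, 2] / [3]
  Insert 1 (step 4): P = [1, 6] / [4] / [5];  Q = [1, 2] / [3] / [4]
  Insert 3 (step 5): P = [1, 3] / [4, 6] / [5];  Q = [1, 2] / [3, 5] / [4]
  Insert 2 (step 6): P = [1, 2] / [3, 6] / [4] / [5];  Q = [1, 2] / [3, 5] / [4] / [6]
Final shape: (2, 2, 1, 1).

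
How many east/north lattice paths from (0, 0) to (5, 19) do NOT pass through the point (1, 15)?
Number of paths = 41384

Total paths from (0, 0) to (5, 19): C(24, 5) = 42504. Paths through (1, 15): (paths (0, 0) → (1, 15)) × (paths (1, 15) → (5, 19)) = C(16, 1) · C(8, 4) = 16 · 70 = 1120. Avoidance count = 42504 − 1120 = 41384.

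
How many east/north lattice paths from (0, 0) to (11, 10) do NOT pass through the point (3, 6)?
Number of paths = 311136

Total paths from (0, 0) to (11, 10): C(21, 11) = 352716. Paths through (3, 6): (paths (0, 0) → (3, 6)) × (paths (3, 6) → (11, 10)) = C(9, 3) · C(12, 8) = 84 · 495 = 41580. Avoidance count = 352716 − 41580 = 311136.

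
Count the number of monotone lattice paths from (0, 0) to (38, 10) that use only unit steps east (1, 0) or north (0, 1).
Number of paths = 6540715896

A monotone lattice path from (0, 0) to (38, 10) consists of 38 east steps and 10 north steps in some order, so it is determined by which 38 of the 48 steps are east. The count is C(48, 38) = 6540715896.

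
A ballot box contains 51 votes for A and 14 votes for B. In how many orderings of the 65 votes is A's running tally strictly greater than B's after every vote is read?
Strict-lead orderings = 34718841146592

Total orderings of the 65 votes with 51 for A: C(65, 51) = 60992558771040. By the Bertrand ballot formula (Cycle Lemma / reflection principle), the number of orderings in which A is strictly ahead of B throughout is (p − q)/(p + q) · C(p + q, p) = (51 − 14)/(51 + 14) · 60992558771040 = 34718841146592.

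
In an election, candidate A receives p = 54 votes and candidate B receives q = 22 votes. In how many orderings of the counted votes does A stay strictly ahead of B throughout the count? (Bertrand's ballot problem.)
Strict-lead orderings = 3059687613310755200

Total orderings of the 76 votes with 54 for A: C(76, 54) = 7266758081613043600. By the Bertrand ballot formula (Cycle Lemma / reflection principle), the number of orderings in which A is strictly ahead of B throughout is (p − q)/(p + q) · C(p + q, p) = (54 − 22)/(54 + 22) · 7266758081613043600 = 3059687613310755200.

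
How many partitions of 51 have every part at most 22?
p(51, parts ≤ 22) = 221500

Use the recurrence p(n, m) = p(n, m−1) + p(n−m, m): either the largest part is < m (count p(n, m−1)) or the largest part is exactly m (remove one copy of m, count p(n−m, m)). With p(0, ·) = 1 this gives p(51, parts ≤ 22) = 221500. (By conjugating Young diagrams, this also counts partitions of 51 into at most 22 parts.)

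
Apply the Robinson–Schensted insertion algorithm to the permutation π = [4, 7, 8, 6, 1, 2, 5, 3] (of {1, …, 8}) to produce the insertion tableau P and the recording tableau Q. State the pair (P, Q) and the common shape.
P = [1, 2, 3] / [4, 5, 8] / [6] / [7];  Q = [1, 2, 3] / [4, 6, 7] / [5] / [8];  common shape = (3, 3, 1, 1)

Row-insert the values π_1, π_2, … into P one at a time, bumping the leftmost entry strictly greater than the inserted value down to the next row. The recording tableau Q records, in position (i, j), the step at which that cell was added to P.
  Insert 4 (step 1): P = [4];  Q = [1]
  Insert 7 (step 2): P = [4, 7];  Q = [1, 2]
  Insert 8 (step 3): P = [4, 7, 8];  Q = [1, 2, 3]
  Insert 6 (step 4): P = [4, 6, 8] / [7];  Q = [1, 2, 3] / [4]
  Insert 1 (step 5): P = [1, 6, 8] / [4] / [7];  Q = [1, 2, 3] / [4] / [5]
  Insert 2 (step 6): P = [1, 2, 8] / [4, 6] / [7];  Q = [1, 2, 3] / [4, 6] / [5]
  Insert 5 (step 7): P = [1, 2, 5] / [4, 6, 8] / [7];  Q = [1, 2, 3] / [4, 6, 7] / [5]
  Insert 3 (step 8): P = [1, 2, 3] / [4, 5, 8] / [6] / [7];  Q = [1, 2, 3] / [4, 6, 7] / [5] / [8]
Final shape: (3, 3, 1, 1).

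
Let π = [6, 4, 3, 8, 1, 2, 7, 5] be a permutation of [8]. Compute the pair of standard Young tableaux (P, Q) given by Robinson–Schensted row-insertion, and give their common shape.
P = [1, 2, 5] / [3, 7] / [4, 8] / [6];  Q = [1, 4, 7] / [2, 6] / [3, 8] / [5];  common shape = (3, 2, 2, 1)

Row-insert the values π_1, π_2, … into P one at a time, bumping the leftmost entry strictly greater than the inserted value down to the next row. The recording tableau Q records, in position (i, j), the step at which that cell was added to P.
  Insert 6 (step 1): P = [6];  Q = [1]
  Insert 4 (step 2): P = [4] / [6];  Q = [1] / [2]
  Insert 3 (step 3): P = [3] / [4] / [6];  Q = [1] / [2] / [3]
  Insert 8 (step 4): P = [3, 8] / [4] / [6];  Q = [1, 4] / [2] / [3]
  Insert 1 (step 5): P = [1, 8] / [3] / [4] / [6];  Q = [1, 4] / [2] / [3] / [5]
  Insert 2 (step 6): P = [1, 2] / [3, 8] / [4] / [6];  Q = [1, 4] / [2, 6] / [3] / [5]
  Insert 7 (step 7): P = [1, 2, 7] / [3, 8] / [4] / [6];  Q = [1, 4, 7] / [2, 6] / [3] / [5]
  Insert 5 (step 8): P = [1, 2, 5] / [3, 7] / [4, 8] / [6];  Q = [1, 4, 7] / [2, 6] / [3, 8] / [5]
Final shape: (3, 2, 2, 1).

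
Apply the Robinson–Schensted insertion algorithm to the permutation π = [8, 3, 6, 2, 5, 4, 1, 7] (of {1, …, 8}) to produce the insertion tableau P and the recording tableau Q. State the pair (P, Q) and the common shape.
P = [1, 4, 7] / [2, 5] / [3] / [6] / [8];  Q = [1, 3, 8] / [2, 5] / [4] / [6] / [7];  common shape = (3, 2, 1, 1, 1)

Row-insert the values π_1, π_2, … into P one at a time, bumping the leftmost entry strictly greater than the inserted value down to the next row. The recording tableau Q records, in position (i, j), the step at which that cell was added to P.
  Insert 8 (step 1): P = [8];  Q = [1]
  Insert 3 (step 2): P = [3] / [8];  Q = [1] / [2]
  Insert 6 (step 3): P = [3, 6] / [8];  Q = [1, 3] / [2]
  Insert 2 (step 4): P = [2, 6] / [3] / [8];  Q = [1, 3] / [2] / [4]
  Insert 5 (step 5): P = [2, 5] / [3, 6] / [8];  Q = [1, 3] / [2, 5] / [4]
  Insert 4 (step 6): P = [2, 4] / [3, 5] / [6] / [8];  Q = [1, 3] / [2, 5] / [4] / [6]
  Insert 1 (step 7): P = [1, 4] / [2, 5] / [3] / [6] / [8];  Q = [1, 3] / [2, 5] / [4] / [6] / [7]
  Insert 7 (step 8): P = [1, 4, 7] / [2, 5] / [3] / [6] / [8];  Q = [1, 3, 8] / [2, 5] / [4] / [6] / [7]
Final shape: (3, 2, 1, 1, 1).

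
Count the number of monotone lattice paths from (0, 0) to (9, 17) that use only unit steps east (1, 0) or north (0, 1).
Number of paths = 3124550

A monotone lattice path from (0, 0) to (9, 17) consists of 9 east steps and 17 north steps in some order, so it is determined by which 9 of the 26 steps are east. The count is C(26, 9) = 3124550.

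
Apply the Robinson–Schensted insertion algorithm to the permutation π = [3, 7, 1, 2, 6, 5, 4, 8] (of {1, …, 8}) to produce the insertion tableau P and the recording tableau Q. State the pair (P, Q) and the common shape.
P = [1, 2, 4, 8] / [3, 5] / [6] / [7];  Q = [1, 2, 5, 8] / [3, 4] / [6] / [7];  common shape = (4, 2, 1, 1)

Row-insert the values π_1, π_2, … into P one at a time, bumping the leftmost entry strictly greater than the inserted value down to the next row. The recording tableau Q records, in position (i, j), the step at which that cell was added to P.
  Insert 3 (step 1): P = [3];  Q = [1]
  Insert 7 (step 2): P = [3, 7];  Q = [1, 2]
  Insert 1 (step 3): P = [1, 7] / [3];  Q = [1, 2] / [3]
  Insert 2 (step 4): P = [1, 2] / [3, 7];  Q = [1, 2] / [3, 4]
  Insert 6 (step 5): P = [1, 2, 6] / [3, 7];  Q = [1, 2, 5] / [3, 4]
  Insert 5 (step 6): P = [1, 2, 5] / [3, 6] / [7];  Q = [1, 2, 5] / [3, 4] / [6]
  Insert 4 (step 7): P = [1, 2, 4] / [3, 5] / [6] / [7];  Q = [1, 2, 5] / [3, 4] / [6] / [7]
  Insert 8 (step 8): P = [1, 2, 4, 8] / [3, 5] / [6] / [7];  Q = [1, 2, 5, 8] / [3, 4] / [6] / [7]
Final shape: (4, 2, 1, 1).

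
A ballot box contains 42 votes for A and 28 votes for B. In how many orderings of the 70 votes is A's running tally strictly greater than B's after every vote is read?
Strict-lead orderings = 5592628786362932776

Total orderings of the 70 votes with 42 for A: C(70, 42) = 27963143931814663880. By the Bertrand ballot formula (Cycle Lemma / reflection principle), the number of orderings in which A is strictly ahead of B throughout is (p − q)/(p + q) · C(p + q, p) = (42 − 28)/(42 + 28) · 27963143931814663880 = 5592628786362932776.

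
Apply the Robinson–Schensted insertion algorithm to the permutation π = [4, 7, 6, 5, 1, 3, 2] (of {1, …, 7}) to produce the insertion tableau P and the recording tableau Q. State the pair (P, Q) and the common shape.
P = [1, 2] / [3, 5] / [4] / [6] / [7];  Q = [1, 2] / [3, 6] / [4] / [5] / [7];  common shape = (2, 2, 1, 1, 1)

Row-insert the values π_1, π_2, … into P one at a time, bumping the leftmost entry strictly greater than the inserted value down to the next row. The recording tableau Q records, in position (i, j), the step at which that cell was added to P.
  Insert 4 (step 1): P = [4];  Q = [1]
  Insert 7 (step 2): P = [4, 7];  Q = [1, 2]
  Insert 6 (step 3): P = [4, 6] / [7];  Q = [1, 2] / [3]
  Insert 5 (step 4): P = [4, 5] / [6] / [7];  Q = [1, 2] / [3] / [4]
  Insert 1 (step 5): P = [1, 5] / [4] / [6] / [7];  Q = [1, 2] / [3] / [4] / [5]
  Insert 3 (step 6): P = [1, 3] / [4, 5] / [6] / [7];  Q = [1, 2] / [3, 6] / [4] / [5]
  Insert 2 (step 7): P = [1, 2] / [3, 5] / [4] / [6] / [7];  Q = [1, 2] / [3, 6] / [4] / [5] / [7]
Final shape: (2, 2, 1, 1, 1).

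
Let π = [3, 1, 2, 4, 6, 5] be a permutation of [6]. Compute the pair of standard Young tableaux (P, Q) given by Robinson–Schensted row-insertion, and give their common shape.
P = [1, 2, 4, 5] / [3, 6];  Q = [1, 3, 4, 5] / [2, 6];  common shape = (4, 2)

Row-insert the values π_1, π_2, … into P one at a time, bumping the leftmost entry strictly greater than the inserted value down to the next row. The recording tableau Q records, in position (i, j), the step at which that cell was added to P.
  Insert 3 (step 1): P = [3];  Q = [1]
  Insert 1 (step 2): P = [1] / [3];  Q = [1] / [2]
  Insert 2 (step 3): P = [1, 2] / [3];  Q = [1, 3] / [2]
  Insert 4 (step 4): P = [1, 2, 4] / [3];  Q = [1, 3, 4] / [2]
  Insert 6 (step 5): P = [1, 2, 4, 6] / [3];  Q = [1, 3, 4, 5] / [2]
  Insert 5 (step 6): P = [1, 2, 4, 5] / [3, 6];  Q = [1, 3, 4, 5] / [2, 6]
Final shape: (4, 2).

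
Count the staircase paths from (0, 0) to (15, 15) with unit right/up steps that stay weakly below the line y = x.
C_15 = 9694845

These NE paths below the diagonal are counted by the Catalan number C_n = (1/(n + 1)) · C(2n, n). For n = 15: C_15 = (1/16) · C(30, 15) = 155117520/16 = 9694845.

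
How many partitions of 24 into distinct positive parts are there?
q(24) = 122

A partition into distinct parts is a strictly decreasing sequence summing to n. The recurrence d(n, m) = d(n, m−1) + d(n−m, m−1) (use part m at most once) with q(n) = d(n, n) gives q(24) = 122. (Euler's theorem: # distinct-part partitions = # odd-part partitions.)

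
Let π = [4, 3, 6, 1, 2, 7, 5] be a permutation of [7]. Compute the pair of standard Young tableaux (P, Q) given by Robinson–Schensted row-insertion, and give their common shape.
P = [1, 2, 5] / [3, 6, 7] / [4];  Q = [1, 3, 6] / [2, 5, 7] / [4];  common shape = (3, 3, 1)

Row-insert the values π_1, π_2, … into P one at a time, bumping the leftmost entry strictly greater than the inserted value down to the next row. The recording tableau Q records, in position (i, j), the step at which that cell was added to P.
  Insert 4 (step 1): P = [4];  Q = [1]
  Insert 3 (step 2): P = [3] / [4];  Q = [1] / [2]
  Insert 6 (step 3): P = [3, 6] / [4];  Q = [1, 3] / [2]
  Insert 1 (step 4): P = [1, 6] / [3] / [4];  Q = [1, 3] / [2] / [4]
  Insert 2 (step 5): P = [1, 2] / [3, 6] / [4];  Q = [1, 3] / [2, 5] / [4]
  Insert 7 (step 6): P = [1, 2, 7] / [3, 6] / [4];  Q = [1, 3, 6] / [2, 5] / [4]
  Insert 5 (step 7): P = [1, 2, 5] / [3, 6, 7] / [4];  Q = [1, 3, 6] / [2, 5, 7] / [4]
Final shape: (3, 3, 1).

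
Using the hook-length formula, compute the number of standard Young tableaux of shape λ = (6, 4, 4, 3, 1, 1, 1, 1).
# SYT of shape (6, 4, 4, 3, 1, 1, 1, 1) = 483492240

Hook-length formula: f^λ = n! / Π hook(c), product over all cells c of the Young diagram. For λ = (6, 4, 4, 3, 1, 1, 1, 1), n = 21 boxes. Hook lengths by row (left-to-right, top-to-bottom): [13, 8, 7, 5, 2, 1]; [10, 5, 4, 2]; [9, 4, 3, 1]; [7, 2, 1]; [4]; [3]; [2]; [1]. Product of hooks = 105670656000. So f^λ = 21! / 105670656000 = 51090942171709440000 / 105670656000 = 483492240.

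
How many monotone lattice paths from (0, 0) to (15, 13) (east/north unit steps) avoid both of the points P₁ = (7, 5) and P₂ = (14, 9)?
Number of paths = 24469970

Inclusion–exclusion. Total paths: C(28, 15) = 37442160. Through P₁: C(12, 7)·C(16, 8) = 10193040. Through P₂: C(23, 14)·C(5, 1) = 4085950. Since P₁ is strictly southwest of P₂, a monotone path through both must visit P₁ then P₂; paths through both = C(12, 7)·C(11, 7)·C(5, 1) = 1306800. Avoid both = 37442160 − 10193040 − 4085950 + 1306800 = 24469970.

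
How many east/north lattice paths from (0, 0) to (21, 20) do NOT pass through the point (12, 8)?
Number of paths = 232102575120

Total paths from (0, 0) to (21, 20): C(41, 21) = 269128937220. Paths through (12, 8): (paths (0, 0) → (12, 8)) × (paths (12, 8) → (21, 20)) = C(20, 12) · C(21, 9) = 125970 · 293930 = 37026362100. Avoidance count = 269128937220 − 37026362100 = 232102575120.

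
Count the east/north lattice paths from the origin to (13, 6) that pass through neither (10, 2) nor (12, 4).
Number of paths = 20550

Inclusion–exclusion. Total paths: C(19, 13) = 27132. Through P₁: C(12, 10)·C(7, 3) = 2310. Through P₂: C(16, 12)·C(3, 1) = 5460. Since P₁ is strictly southwest of P₂, a monotone path through both must visit P₁ then P₂; paths through both = C(12, 10)·C(4, 2)·C(3, 1) = 1188. Avoid both = 27132 − 2310 − 5460 + 1188 = 20550.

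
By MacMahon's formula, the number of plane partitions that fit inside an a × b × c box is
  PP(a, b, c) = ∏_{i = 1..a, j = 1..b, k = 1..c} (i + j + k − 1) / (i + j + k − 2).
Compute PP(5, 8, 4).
PP(5, 8, 4) = 4789851066

Evaluate the triple product over i = 1..5, j = 1..8, k = 1..4. The factors are (2/1) · (3/2) · (4/3) · (5/4) · (3/2) · (4/3) · (5/4) · (6/5) · … (160 factors total). The numerators and denominators telescope so the product is an integer; carrying out the multiplication exactly gives PP(5, 8, 4) = 4789851066.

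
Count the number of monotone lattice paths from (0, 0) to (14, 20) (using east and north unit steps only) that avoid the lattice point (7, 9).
Number of paths = 1027909080

Total paths from (0, 0) to (14, 20): C(34, 14) = 1391975640. Paths through (7, 9): (paths (0, 0) → (7, 9)) × (paths (7, 9) → (14, 20)) = C(16, 7) · C(18, 7) = 11440 · 31824 = 364066560. Avoidance count = 1391975640 − 364066560 = 1027909080.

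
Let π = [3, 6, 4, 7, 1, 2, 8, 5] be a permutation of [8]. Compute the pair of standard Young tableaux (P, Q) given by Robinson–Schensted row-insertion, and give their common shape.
P = [1, 2, 5, 8] / [3, 4, 7] / [6];  Q = [1, 2, 4, 7] / [3, 6, 8] / [5];  common shape = (4, 3, 1)

Row-insert the values π_1, π_2, … into P one at a time, bumping the leftmost entry strictly greater than the inserted value down to the next row. The recording tableau Q records, in position (i, j), the step at which that cell was added to P.
  Insert 3 (step 1): P = [3];  Q = [1]
  Insert 6 (step 2): P = [3, 6];  Q = [1, 2]
  Insert 4 (step 3): P = [3, 4] / [6];  Q = [1, 2] / [3]
  Insert 7 (step 4): P = [3, 4, 7] / [6];  Q = [1, 2, 4] / [3]
  Insert 1 (step 5): P = [1, 4, 7] / [3] / [6];  Q = [1, 2, 4] / [3] / [5]
  Insert 2 (step 6): P = [1, 2, 7] / [3, 4] / [6];  Q = [1, 2, 4] / [3, 6] / [5]
  Insert 8 (step 7): P = [1, 2, 7, 8] / [3, 4] / [6];  Q = [1, 2, 4, 7] / [3, 6] / [5]
  Insert 5 (step 8): P = [1, 2, 5, 8] / [3, 4, 7] / [6];  Q = [1, 2, 4, 7] / [3, 6, 8] / [5]
Final shape: (4, 3, 1).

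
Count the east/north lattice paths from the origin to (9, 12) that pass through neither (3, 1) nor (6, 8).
Number of paths = 156121

Inclusion–exclusion. Total paths: C(21, 9) = 293930. Through P₁: C(4, 3)·C(17, 6) = 49504. Through P₂: C(14, 6)·C(7, 3) = 105105. Since P₁ is strictly southwest of P₂, a monotone path through both must visit P₁ then P₂; paths through both = C(4, 3)·C(10, 3)·C(7, 3) = 16800. Avoid both = 293930 − 49504 − 105105 + 16800 = 156121.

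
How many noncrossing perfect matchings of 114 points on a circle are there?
C_57 = 26700952856774851904245220912664

These noncrossing handshakes are counted by the Catalan number C_n = (1/(n + 1)) · C(2n, n). For n = 57: C_57 = (1/58) · C(114, 57) = 1548655265692941410446222812934512/58 = 26700952856774851904245220912664.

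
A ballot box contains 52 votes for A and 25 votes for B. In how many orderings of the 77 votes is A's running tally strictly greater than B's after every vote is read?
Strict-lead orderings = 40690685796997560228

Total orderings of the 77 votes with 52 for A: C(77, 52) = 116043807643289338428. By the Bertrand ballot formula (Cycle Lemma / reflection principle), the number of orderings in which A is strictly ahead of B throughout is (p − q)/(p + q) · C(p + q, p) = (52 − 25)/(52 + 25) · 116043807643289338428 = 40690685796997560228.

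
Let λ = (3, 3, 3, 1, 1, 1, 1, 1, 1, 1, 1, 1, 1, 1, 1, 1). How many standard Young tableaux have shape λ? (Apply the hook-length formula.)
# SYT of shape (3, 3, 3, 1, 1, 1, 1, 1, 1, 1, 1, 1, 1, 1, 1, 1) = 256025

Hook-length formula: f^λ = n! / Π hook(c), product over all cells c of the Young diagram. For λ = (3, 3, 3, 1, 1, 1, 1, 1, 1, 1, 1, 1, 1, 1, 1, 1), n = 22 boxes. Hook lengths by row (left-to-right, top-to-bottom): [18, 4, 3]; [17, 3, 2]; [16, 2, 1]; [13]; [12]; [11]; [10]; [9]; [8]; [7]; [6]; [5]; [4]; [3]; [2]; [1]. Product of hooks = 4390199112499200. So f^λ = 22! / 4390199112499200 = 1124000727777607680000 / 4390199112499200 = 256025.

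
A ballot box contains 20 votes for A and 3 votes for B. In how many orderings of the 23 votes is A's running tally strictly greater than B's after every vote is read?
Strict-lead orderings = 1309

Total orderings of the 23 votes with 20 for A: C(23, 20) = 1771. By the Bertrand ballot formula (Cycle Lemma / reflection principle), the number of orderings in which A is strictly ahead of B throughout is (p − q)/(p + q) · C(p + q, p) = (20 − 3)/(20 + 3) · 1771 = 1309.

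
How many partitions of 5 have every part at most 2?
p(5, parts ≤ 2) = 3

Partitions of 5 with all parts ≤ 2: 2+2+1, 2+1+1+1, 1+1+1+1+1. Count = 3.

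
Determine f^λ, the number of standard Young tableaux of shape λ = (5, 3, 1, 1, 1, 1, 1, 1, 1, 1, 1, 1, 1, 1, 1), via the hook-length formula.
# SYT of shape (5, 3, 1, 1, 1, 1, 1, 1, 1, 1, 1, 1, 1, 1, 1) = 337365

Hook-length formula: f^λ = n! / Π hook(c), product over all cells c of the Young diagram. For λ = (5, 3, 1, 1, 1, 1, 1, 1, 1, 1, 1, 1, 1, 1, 1), n = 21 boxes. Hook lengths by row (left-to-right, top-to-bottom): [19, 5, 4, 2, 1]; [16, 2, 1]; [13]; [12]; [11]; [10]; [9]; [8]; [7]; [6]; [5]; [4]; [3]; [2]; [1]. Product of hooks = 151441145856000. So f^λ = 21! / 151441145856000 = 51090942171709440000 / 151441145856000 = 337365.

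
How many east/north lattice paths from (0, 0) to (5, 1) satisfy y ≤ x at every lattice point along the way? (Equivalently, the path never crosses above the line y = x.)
Number of paths = 5

By the reflection principle (André's argument), the number of monotone paths to (5, 1) with n ≤ m that never go above y = x is C(6, 5) − C(6, 6) = 6 − 1 = 5.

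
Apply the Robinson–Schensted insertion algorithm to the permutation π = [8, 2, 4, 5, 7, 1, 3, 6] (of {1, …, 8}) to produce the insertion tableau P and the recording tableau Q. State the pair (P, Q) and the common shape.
P = [1, 3, 5, 6] / [2, 4, 7] / [8];  Q = [1, 3, 4, 5] / [2, 7, 8] / [6];  common shape = (4, 3, 1)

Row-insert the values π_1, π_2, … into P one at a time, bumping the leftmost entry strictly greater than the inserted value down to the next row. The recording tableau Q records, in position (i, j), the step at which that cell was added to P.
  Insert 8 (step 1): P = [8];  Q = [1]
  Insert 2 (step 2): P = [2] / [8];  Q = [1] / [2]
  Insert 4 (step 3): P = [2, 4] / [8];  Q = [1, 3] / [2]
  Insert 5 (step 4): P = [2, 4, 5] / [8];  Q = [1, 3, 4] / [2]
  Insert 7 (step 5): P = [2, 4, 5, 7] / [8];  Q = [1, 3, 4, 5] / [2]
  Insert 1 (step 6): P = [1, 4, 5, 7] / [2] / [8];  Q = [1, 3, 4, 5] / [2] / [6]
  Insert 3 (step 7): P = [1, 3, 5, 7] / [2, 4] / [8];  Q = [1, 3, 4, 5] / [2, 7] / [6]
  Insert 6 (step 8): P = [1, 3, 5, 6] / [2, 4, 7] / [8];  Q = [1, 3, 4, 5] / [2, 7, 8] / [6]
Final shape: (4, 3, 1).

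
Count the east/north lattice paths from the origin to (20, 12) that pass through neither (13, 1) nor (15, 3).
Number of paths = 223881840

Inclusion–exclusion. Total paths: C(32, 20) = 225792840. Through P₁: C(14, 13)·C(18, 7) = 445536. Through P₂: C(18, 15)·C(14, 5) = 1633632. Since P₁ is strictly southwest of P₂, a monotone path through both must visit P₁ then P₂; paths through both = C(14, 13)·C(4, 2)·C(14, 5) = 168168. Avoid both = 225792840 − 445536 − 1633632 + 168168 = 223881840.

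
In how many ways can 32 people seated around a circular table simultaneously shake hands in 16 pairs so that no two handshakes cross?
C_16 = 35357670

These noncrossing handshakes are counted by the Catalan number C_n = (1/(n + 1)) · C(2n, n). For n = 16: C_16 = (1/17) · C(32, 16) = 601080390/17 = 35357670.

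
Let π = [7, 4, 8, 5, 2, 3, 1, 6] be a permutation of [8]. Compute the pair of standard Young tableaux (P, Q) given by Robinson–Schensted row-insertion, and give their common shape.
P = [1, 3, 6] / [2, 5] / [4, 8] / [7];  Q = [1, 3, 8] / [2, 4] / [5, 6] / [7];  common shape = (3, 2, 2, 1)

Row-insert the values π_1, π_2, … into P one at a time, bumping the leftmost entry strictly greater than the inserted value down to the next row. The recording tableau Q records, in position (i, j), the step at which that cell was added to P.
  Insert 7 (step 1): P = [7];  Q = [1]
  Insert 4 (step 2): P = [4] / [7];  Q = [1] / [2]
  Insert 8 (step 3): P = [4, 8] / [7];  Q = [1, 3] / [2]
  Insert 5 (step 4): P = [4, 5] / [7, 8];  Q = [1, 3] / [2, 4]
  Insert 2 (step 5): P = [2, 5] / [4, 8] / [7];  Q = [1, 3] / [2, 4] / [5]
  Insert 3 (step 6): P = [2, 3] / [4, 5] / [7, 8];  Q = [1, 3] / [2, 4] / [5, 6]
  Insert 1 (step 7): P = [1, 3] / [2, 5] / [4, 8] / [7];  Q = [1, 3] / [2, 4] / [5, 6] / [7]
  Insert 6 (step 8): P = [1, 3, 6] / [2, 5] / [4, 8] / [7];  Q = [1, 3, 8] / [2, 4] / [5, 6] / [7]
Final shape: (3, 2, 2, 1).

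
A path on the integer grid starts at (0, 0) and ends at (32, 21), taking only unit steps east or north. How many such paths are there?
Number of paths = 317986441828055

A monotone lattice path from (0, 0) to (32, 21) consists of 32 east steps and 21 north steps in some order, so it is determined by which 32 of the 53 steps are east. The count is C(53, 32) = 317986441828055.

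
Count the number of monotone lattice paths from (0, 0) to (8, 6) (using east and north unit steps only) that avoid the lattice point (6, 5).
Number of paths = 1617

Total paths from (0, 0) to (8, 6): C(14, 8) = 3003. Paths through (6, 5): (paths (0, 0) → (6, 5)) × (paths (6, 5) → (8, 6)) = C(11, 6) · C(3, 2) = 462 · 3 = 1386. Avoidance count = 3003 − 1386 = 1617.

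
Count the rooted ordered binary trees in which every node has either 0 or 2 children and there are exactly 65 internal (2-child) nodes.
C_65 = 1440418573150919668872489894243865350

These full binary trees are counted by the Catalan number C_n = (1/(n + 1)) · C(2n, n). For n = 65: C_65 = (1/66) · C(130, 65) = 95067625827960698145584333020095113100/66 = 1440418573150919668872489894243865350.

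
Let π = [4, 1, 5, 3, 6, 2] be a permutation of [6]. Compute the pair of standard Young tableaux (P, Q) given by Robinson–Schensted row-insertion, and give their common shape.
P = [1, 2, 6] / [3, 5] / [4];  Q = [1, 3, 5] / [2, 4] / [6];  common shape = (3, 2, 1)

Row-insert the values π_1, π_2, … into P one at a time, bumping the leftmost entry strictly greater than the inserted value down to the next row. The recording tableau Q records, in position (i, j), the step at which that cell was added to P.
  Insert 4 (step 1): P = [4];  Q = [1]
  Insert 1 (step 2): P = [1] / [4];  Q = [1] / [2]
  Insert 5 (step 3): P = [1, 5] / [4];  Q = [1, 3] / [2]
  Insert 3 (step 4): P = [1, 3] / [4, 5];  Q = [1, 3] / [2, 4]
  Insert 6 (step 5): P = [1, 3, 6] / [4, 5];  Q = [1, 3, 5] / [2, 4]
  Insert 2 (step 6): P = [1, 2, 6] / [3, 5] / [4];  Q = [1, 3, 5] / [2, 4] / [6]
Final shape: (3, 2, 1).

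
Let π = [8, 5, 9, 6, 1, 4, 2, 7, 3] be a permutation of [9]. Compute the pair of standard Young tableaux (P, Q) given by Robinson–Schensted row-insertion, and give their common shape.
P = [1, 2, 3] / [4, 6, 7] / [5, 9] / [8];  Q = [1, 3, 8] / [2, 4, 9] / [5, 6] / [7];  common shape = (3, 3, 2, 1)

Row-insert the values π_1, π_2, … into P one at a time, bumping the leftmost entry strictly greater than the inserted value down to the next row. The recording tableau Q records, in position (i, j), the step at which that cell was added to P.
  Insert 8 (step 1): P = [8];  Q = [1]
  Insert 5 (step 2): P = [5] / [8];  Q = [1] / [2]
  Insert 9 (step 3): P = [5, 9] / [8];  Q = [1, 3] / [2]
  Insert 6 (step 4): P = [5, 6] / [8, 9];  Q = [1, 3] / [2, 4]
  Insert 1 (step 5): P = [1, 6] / [5, 9] / [8];  Q = [1, 3] / [2, 4] / [5]
  Insert 4 (step 6): P = [1, 4] / [5, 6] / [8, 9];  Q = [1, 3] / [2, 4] / [5, 6]
  Insert 2 (step 7): P = [1, 2] / [4, 6] / [5, 9] / [8];  Q = [1, 3] / [2, 4] / [5, 6] / [7]
  Insert 7 (step 8): P = [1, 2, 7] / [4, 6] / [5, 9] / [8];  Q = [1, 3, 8] / [2, 4] / [5, 6] / [7]
  Insert 3 (step 9): P = [1, 2, 3] / [4, 6, 7] / [5, 9] / [8];  Q = [1, 3, 8] / [2, 4, 9] / [5, 6] / [7]
Final shape: (3, 3, 2, 1).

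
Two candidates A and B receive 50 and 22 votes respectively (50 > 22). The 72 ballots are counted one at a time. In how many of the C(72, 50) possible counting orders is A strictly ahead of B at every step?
Strict-lead orderings = 696594355154467224

Total orderings of the 72 votes with 50 for A: C(72, 50) = 1791242627540058576. By the Bertrand ballot formula (Cycle Lemma / reflection principle), the number of orderings in which A is strictly ahead of B throughout is (p − q)/(p + q) · C(p + q, p) = (50 − 22)/(50 + 22) · 1791242627540058576 = 696594355154467224.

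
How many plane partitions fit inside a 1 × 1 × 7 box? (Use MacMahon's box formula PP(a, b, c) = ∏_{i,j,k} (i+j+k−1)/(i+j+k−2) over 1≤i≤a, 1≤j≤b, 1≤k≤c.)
PP(1, 1, 7) = 8

Evaluate the triple product over i = 1..1, j = 1..1, k = 1..7. The factors are (2/1) · (3/2) · (4/3) · (5/4) · (6/5) · (7/6) · (8/7). The numerators and denominators telescope so the product is an integer; carrying out the multiplication exactly gives PP(1, 1, 7) = 8.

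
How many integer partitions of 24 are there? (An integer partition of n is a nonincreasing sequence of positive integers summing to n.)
p(24) = 1575

Compute p(n) via the recurrence p(n, m) = p(n, m−1) + p(n−m, m), where p(n, m) counts partitions of n with all parts ≤ m and p(n) = p(n, n). The base cases are p(0, m) = 1 and p(n, 0) = 0 for n > 0. Filling the table yields p(24) = 1575. (Euler's pentagonal recurrence is an alternative.)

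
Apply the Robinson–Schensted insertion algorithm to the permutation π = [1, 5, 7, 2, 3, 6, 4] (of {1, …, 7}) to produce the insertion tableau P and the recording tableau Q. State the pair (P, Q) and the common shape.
P = [1, 2, 3, 4] / [5, 6] / [7];  Q = [1, 2, 3, 6] / [4, 5] / [7];  common shape = (4, 2, 1)

Row-insert the values π_1, π_2, … into P one at a time, bumping the leftmost entry strictly greater than the inserted value down to the next row. The recording tableau Q records, in position (i, j), the step at which that cell was added to P.
  Insert 1 (step 1): P = [1];  Q = [1]
  Insert 5 (step 2): P = [1, 5];  Q = [1, 2]
  Insert 7 (step 3): P = [1, 5, 7];  Q = [1, 2, 3]
  Insert 2 (step 4): P = [1, 2, 7] / [5];  Q = [1, 2, 3] / [4]
  Insert 3 (step 5): P = [1, 2, 3] / [5, 7];  Q = [1, 2, 3] / [4, 5]
  Insert 6 (step 6): P = [1, 2, 3, 6] / [5, 7];  Q = [1, 2, 3, 6] / [4, 5]
  Insert 4 (step 7): P = [1, 2, 3, 4] / [5, 6] / [7];  Q = [1, 2, 3, 6] / [4, 5] / [7]
Final shape: (4, 2, 1).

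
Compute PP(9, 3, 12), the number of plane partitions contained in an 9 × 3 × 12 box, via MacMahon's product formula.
PP(9, 3, 12) = 217233856319480

Evaluate the triple product over i = 1..9, j = 1..3, k = 1..12. The factors are (2/1) · (3/2) · (4/3) · (5/4) · (6/5) · (7/6) · (8/7) · (9/8) · … (324 factors total). The numerators and denominators telescope so the product is an integer; carrying out the multiplication exactly gives PP(9, 3, 12) = 217233856319480.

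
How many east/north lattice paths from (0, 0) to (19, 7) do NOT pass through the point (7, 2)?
Number of paths = 435032

Total paths from (0, 0) to (19, 7): C(26, 19) = 657800. Paths through (7, 2): (paths (0, 0) → (7, 2)) × (paths (7, 2) → (19, 7)) = C(9, 7) · C(17, 12) = 36 · 6188 = 222768. Avoidance count = 657800 − 222768 = 435032.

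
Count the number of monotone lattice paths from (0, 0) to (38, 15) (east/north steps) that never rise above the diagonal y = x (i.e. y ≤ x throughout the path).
Number of paths = 3846367846720

By the reflection principle (André's argument), the number of monotone paths to (38, 15) with n ≤ m that never go above y = x is C(53, 38) − C(53, 39) = 6250347750920 − 2403979904200 = 3846367846720.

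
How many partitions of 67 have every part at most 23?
p(67, parts ≤ 23) = 2306908

Use the recurrence p(n, m) = p(n, m−1) + p(n−m, m): either the largest part is < m (count p(n, m−1)) or the largest part is exactly m (remove one copy of m, count p(n−m, m)). With p(0, ·) = 1 this gives p(67, parts ≤ 23) = 2306908. (By conjugating Young diagrams, this also counts partitions of 67 into at most 23 parts.)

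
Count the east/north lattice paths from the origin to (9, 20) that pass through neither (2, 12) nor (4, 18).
Number of paths = 9329313

Inclusion–exclusion. Total paths: C(29, 9) = 10015005. Through P₁: C(14, 2)·C(15, 7) = 585585. Through P₂: C(22, 4)·C(7, 5) = 153615. Since P₁ is strictly southwest of P₂, a monotone path through both must visit P₁ then P₂; paths through both = C(14, 2)·C(8, 2)·C(7, 5) = 53508. Avoid both = 10015005 − 585585 − 153615 + 53508 = 9329313.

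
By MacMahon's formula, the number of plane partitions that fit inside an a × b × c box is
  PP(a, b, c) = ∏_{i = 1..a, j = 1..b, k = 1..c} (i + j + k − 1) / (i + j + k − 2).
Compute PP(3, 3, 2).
PP(3, 3, 2) = 175

Evaluate the triple product over i = 1..3, j = 1..3, k = 1..2. The factors are (2/1) · (3/2) · (3/2) · (4/3) · (4/3) · (5/4) · (3/2) · (4/3) · … (18 factors total). The numerators and denominators telescope so the product is an integer; carrying out the multiplication exactly gives PP(3, 3, 2) = 175.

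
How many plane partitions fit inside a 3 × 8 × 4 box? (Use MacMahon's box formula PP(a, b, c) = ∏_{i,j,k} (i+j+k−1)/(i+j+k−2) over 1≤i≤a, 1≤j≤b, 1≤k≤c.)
PP(3, 8, 4) = 4723719

Evaluate the triple product over i = 1..3, j = 1..8, k = 1..4. The factors are (2/1) · (3/2) · (4/3) · (5/4) · (3/2) · (4/3) · (5/4) · (6/5) · … (96 factors total). The numerators and denominators telescope so the product is an integer; carrying out the multiplication exactly gives PP(3, 8, 4) = 4723719.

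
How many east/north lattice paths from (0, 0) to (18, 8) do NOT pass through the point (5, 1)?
Number of paths = 1097155

Total paths from (0, 0) to (18, 8): C(26, 18) = 1562275. Paths through (5, 1): (paths (0, 0) → (5, 1)) × (paths (5, 1) → (18, 8)) = C(6, 5) · C(20, 13) = 6 · 77520 = 465120. Avoidance count = 1562275 − 465120 = 1097155.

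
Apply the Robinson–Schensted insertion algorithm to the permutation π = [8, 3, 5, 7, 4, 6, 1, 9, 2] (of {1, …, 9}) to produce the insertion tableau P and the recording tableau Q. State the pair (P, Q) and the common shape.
P = [1, 2, 6, 9] / [3, 4] / [5, 7] / [8];  Q = [1, 3, 4, 8] / [2, 6] / [5, 9] / [7];  common shape = (4, 2, 2, 1)

Row-insert the values π_1, π_2, … into P one at a time, bumping the leftmost entry strictly greater than the inserted value down to the next row. The recording tableau Q records, in position (i, j), the step at which that cell was added to P.
  Insert 8 (step 1): P = [8];  Q = [1]
  Insert 3 (step 2): P = [3] / [8];  Q = [1] / [2]
  Insert 5 (step 3): P = [3, 5] / [8];  Q = [1, 3] / [2]
  Insert 7 (step 4): P = [3, 5, 7] / [8];  Q = [1, 3, 4] / [2]
  Insert 4 (step 5): P = [3, 4, 7] / [5] / [8];  Q = [1, 3, 4] / [2] / [5]
  Insert 6 (step 6): P = [3, 4, 6] / [5, 7] / [8];  Q = [1, 3, 4] / [2, 6] / [5]
  Insert 1 (step 7): P = [1, 4, 6] / [3, 7] / [5] / [8];  Q = [1, 3, 4] / [2, 6] / [5] / [7]
  Insert 9 (step 8): P = [1, 4, 6, 9] / [3, 7] / [5] / [8];  Q = [1, 3, 4, 8] / [2, 6] / [5] / [7]
  Insert 2 (step 9): P = [1, 2, 6, 9] / [3, 4] / [5, 7] / [8];  Q = [1, 3, 4, 8] / [2, 6] / [5, 9] / [7]
Final shape: (4, 2, 2, 1).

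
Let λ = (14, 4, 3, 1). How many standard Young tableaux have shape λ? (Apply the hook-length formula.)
# SYT of shape (14, 4, 3, 1) = 12552540

Hook-length formula: f^λ = n! / Π hook(c), product over all cells c of the Young diagram. For λ = (14, 4, 3, 1), n = 22 boxes. Hook lengths by row (left-to-right, top-to-bottom): [17, 15, 14, 12, 10, 9, 8, 7, 6, 5, 4, 3, 2, 1]; [6, 4, 3, 1]; [4, 2, 1]; [1]. Product of hooks = 89543688192000. So f^λ = 22! / 89543688192000 = 1124000727777607680000 / 89543688192000 = 12552540.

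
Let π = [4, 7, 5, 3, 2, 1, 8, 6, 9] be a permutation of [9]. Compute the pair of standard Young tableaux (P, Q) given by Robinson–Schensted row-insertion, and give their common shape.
P = [1, 5, 6, 9] / [2, 8] / [3] / [4] / [7];  Q = [1, 2, 7, 9] / [3, 8] / [4] / [5] / [6];  common shape = (4, 2, 1, 1, 1)

Row-insert the values π_1, π_2, … into P one at a time, bumping the leftmost entry strictly greater than the inserted value down to the next row. The recording tableau Q records, in position (i, j), the step at which that cell was added to P.
  Insert 4 (step 1): P = [4];  Q = [1]
  Insert 7 (step 2): P = [4, 7];  Q = [1, 2]
  Insert 5 (step 3): P = [4, 5] / [7];  Q = [1, 2] / [3]
  Insert 3 (step 4): P = [3, 5] / [4] / [7];  Q = [1, 2] / [3] / [4]
  Insert 2 (step 5): P = [2, 5] / [3] / [4] / [7];  Q = [1, 2] / [3] / [4] / [5]
  Insert 1 (step 6): P = [1, 5] / [2] / [3] / [4] / [7];  Q = [1, 2] / [3] / [4] / [5] / [6]
  Insert 8 (step 7): P = [1, 5, 8] / [2] / [3] / [4] / [7];  Q = [1, 2, 7] / [3] / [4] / [5] / [6]
  Insert 6 (step 8): P = [1, 5, 6] / [2, 8] / [3] / [4] / [7];  Q = [1, 2, 7] / [3, 8] / [4] / [5] / [6]
  Insert 9 (step 9): P = [1, 5, 6, 9] / [2, 8] / [3] / [4] / [7];  Q = [1, 2, 7, 9] / [3, 8] / [4] / [5] / [6]
Final shape: (4, 2, 1, 1, 1).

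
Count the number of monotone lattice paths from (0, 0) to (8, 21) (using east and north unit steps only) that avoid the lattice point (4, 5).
Number of paths = 3681675

Total paths from (0, 0) to (8, 21): C(29, 8) = 4292145. Paths through (4, 5): (paths (0, 0) → (4, 5)) × (paths (4, 5) → (8, 21)) = C(9, 4) · C(20, 4) = 126 · 4845 = 610470. Avoidance count = 4292145 − 610470 = 3681675.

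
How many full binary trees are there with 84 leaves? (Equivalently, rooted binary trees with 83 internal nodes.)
C_83 = 68854441132780194707888052034668647142985206100

These full binary trees are counted by the Catalan number C_n = (1/(n + 1)) · C(2n, n). For n = 83: C_83 = (1/84) · C(166, 83) = 5783773055153536355462596370912166360010757312400/84 = 68854441132780194707888052034668647142985206100.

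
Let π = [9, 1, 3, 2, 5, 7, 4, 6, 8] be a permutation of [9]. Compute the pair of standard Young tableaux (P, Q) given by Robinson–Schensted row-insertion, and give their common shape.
P = [1, 2, 4, 6, 8] / [3, 5, 7] / [9];  Q = [1, 3, 5, 6, 9] / [2, 7, 8] / [4];  common shape = (5, 3, 1)

Row-insert the values π_1, π_2, … into P one at a time, bumping the leftmost entry strictly greater than the inserted value down to the next row. The recording tableau Q records, in position (i, j), the step at which that cell was added to P.
  Insert 9 (step 1): P = [9];  Q = [1]
  Insert 1 (step 2): P = [1] / [9];  Q = [1] / [2]
  Insert 3 (step 3): P = [1, 3] / [9];  Q = [1, 3] / [2]
  Insert 2 (step 4): P = [1, 2] / [3] / [9];  Q = [1, 3] / [2] / [4]
  Insert 5 (step 5): P = [1, 2, 5] / [3] / [9];  Q = [1, 3, 5] / [2] / [4]
  Insert 7 (step 6): P = [1, 2, 5, 7] / [3] / [9];  Q = [1, 3, 5, 6] / [2] / [4]
  Insert 4 (step 7): P = [1, 2, 4, 7] / [3, 5] / [9];  Q = [1, 3, 5, 6] / [2, 7] / [4]
  Insert 6 (step 8): P = [1, 2, 4, 6] / [3, 5, 7] / [9];  Q = [1, 3, 5, 6] / [2, 7, 8] / [4]
  Insert 8 (step 9): P = [1, 2, 4, 6, 8] / [3, 5, 7] / [9];  Q = [1, 3, 5, 6, 9] / [2, 7, 8] / [4]
Final shape: (5, 3, 1).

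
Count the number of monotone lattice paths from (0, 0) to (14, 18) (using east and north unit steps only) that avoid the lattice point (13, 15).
Number of paths = 321666960

Total paths from (0, 0) to (14, 18): C(32, 14) = 471435600. Paths through (13, 15): (paths (0, 0) → (13, 15)) × (paths (13, 15) → (14, 18)) = C(28, 13) · C(4, 1) = 37442160 · 4 = 149768640. Avoidance count = 471435600 − 149768640 = 321666960.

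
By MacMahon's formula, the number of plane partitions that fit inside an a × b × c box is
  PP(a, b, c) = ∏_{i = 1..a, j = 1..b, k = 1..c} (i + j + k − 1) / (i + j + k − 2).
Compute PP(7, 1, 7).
PP(7, 1, 7) = 3432

Evaluate the triple product over i = 1..7, j = 1..1, k = 1..7. The factors are (2/1) · (3/2) · (4/3) · (5/4) · (6/5) · (7/6) · (8/7) · (3/2) · … (49 factors total). The numerators and denominators telescope so the product is an integer; carrying out the multiplication exactly gives PP(7, 1, 7) = 3432.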